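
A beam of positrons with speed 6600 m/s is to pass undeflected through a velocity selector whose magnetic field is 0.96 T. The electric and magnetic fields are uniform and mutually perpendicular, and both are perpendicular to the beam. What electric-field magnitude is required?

For straight-line motion qE = qvB, so E = vB.
E = 6600 × 0.96 = 6300 V/m.

E = 6300 V/m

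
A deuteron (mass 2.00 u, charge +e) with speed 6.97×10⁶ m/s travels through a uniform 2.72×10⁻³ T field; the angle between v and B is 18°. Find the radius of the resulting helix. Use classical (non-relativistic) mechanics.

v⊥ = v sinθ = 6.97×10⁶·sin18° ≈ 2.154×10⁶ m/s.
r = m v⊥/(|q|B) = (3.322×10⁻²⁷)(2.154×10⁶)/((1.602×10⁻¹⁹)(2.72×10⁻³)) ≈ 16.4 m.

r ≈ 16.4 m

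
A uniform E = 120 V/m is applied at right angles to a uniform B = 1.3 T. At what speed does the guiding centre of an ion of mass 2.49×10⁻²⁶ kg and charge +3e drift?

The steady drift has the magnetic force balancing the electric force, so v_d = E/B.
v_d = 120/1.3 = 92 m/s.

v_d ≈ 92 m/s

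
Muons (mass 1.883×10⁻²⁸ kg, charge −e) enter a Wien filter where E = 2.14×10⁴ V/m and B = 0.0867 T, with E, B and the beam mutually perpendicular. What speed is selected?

Zero net Lorentz force requires |qE| = |q v×B|, i.e. E = vB.
v = E/B = 2.14×10⁴/0.0867 = 2.47×10⁵ m/s.

v = 2.47×10⁵ m/s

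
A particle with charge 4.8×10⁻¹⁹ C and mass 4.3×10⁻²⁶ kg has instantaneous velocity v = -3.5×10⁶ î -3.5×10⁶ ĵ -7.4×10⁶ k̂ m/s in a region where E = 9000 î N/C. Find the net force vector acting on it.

Only an electric field acts, so F = qE = (4.8×10⁻¹⁹ C)·(9000, 0, 0) = (4.32×10⁻¹⁵, 0, 0) N.

F ≈ (4.32×10⁻¹⁵, 0, 0) N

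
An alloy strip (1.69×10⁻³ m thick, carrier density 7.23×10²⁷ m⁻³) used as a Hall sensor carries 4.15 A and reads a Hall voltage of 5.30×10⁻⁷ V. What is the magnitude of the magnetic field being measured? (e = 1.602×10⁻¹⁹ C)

B ≈ 0.250 T

From V_H = IB/(n e t), B = V_H n e t / I.
B = (5.30×10⁻⁷)(7.23×10²⁷)(1.602×10⁻¹⁹)(1.69×10⁻³)/4.15 ≈ 0.250 T.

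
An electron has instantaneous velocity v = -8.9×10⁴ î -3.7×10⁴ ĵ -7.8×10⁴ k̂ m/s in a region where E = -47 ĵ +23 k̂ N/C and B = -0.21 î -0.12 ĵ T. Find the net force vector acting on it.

v×B = (-9360, 1.64×10⁴, 2910) N/C.
E + v×B = (-9360, 1.63×10⁴, 2930) N/C.
F = q(E + v×B) = (−1.602×10⁻¹⁹ C)·(-9360, 1.63×10⁴, 2930) = (1.50×10⁻¹⁵, -2.62×10⁻¹⁵, -4.70×10⁻¹⁶) N.

F ≈ (1.50×10⁻¹⁵, -2.62×10⁻¹⁵, -4.70×10⁻¹⁶) N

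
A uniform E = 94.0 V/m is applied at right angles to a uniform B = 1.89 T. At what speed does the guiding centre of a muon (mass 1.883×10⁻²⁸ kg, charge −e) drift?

v_d ≈ 49.7 m/s

The steady drift has the magnetic force balancing the electric force, so v_d = E/B.
v_d = 94.0/1.89 = 49.7 m/s.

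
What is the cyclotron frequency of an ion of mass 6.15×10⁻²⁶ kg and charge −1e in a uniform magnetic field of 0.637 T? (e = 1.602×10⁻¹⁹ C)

f ≈ 2.64×10⁵ Hz

f = |q|B/(2πm).
f = (1.602×10⁻¹⁹)(0.637)/(2π·6.15×10⁻²⁶) ≈ 2.64×10⁵ Hz.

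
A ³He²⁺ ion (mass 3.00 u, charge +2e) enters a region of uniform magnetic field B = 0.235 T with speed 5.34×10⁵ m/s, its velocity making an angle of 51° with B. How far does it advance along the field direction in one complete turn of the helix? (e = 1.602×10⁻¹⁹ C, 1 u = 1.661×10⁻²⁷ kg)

p ≈ 0.140 m

v∥ = v cosθ = 5.34×10⁵·cos51° ≈ 3.361×10⁵ m/s.
T = 2πm/(|q|B) = 2π(4.983×10⁻²⁷)/((3.204×10⁻¹⁹)(0.235)) ≈ 4.158×10⁻⁷ s.
pitch = v∥ T = (3.361×10⁵)(4.158×10⁻⁷) ≈ 0.140 m.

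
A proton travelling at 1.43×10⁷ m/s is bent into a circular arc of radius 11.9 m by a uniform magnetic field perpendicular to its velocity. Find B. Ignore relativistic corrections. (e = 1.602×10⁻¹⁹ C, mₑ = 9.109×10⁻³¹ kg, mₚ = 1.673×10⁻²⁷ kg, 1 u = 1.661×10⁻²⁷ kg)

From |q|vB = mv²/r, B = mv/(|q|r).
B = (1.673×10⁻²⁷)(1.43×10⁷)/((1.602×10⁻¹⁹)(11.9)) ≈ 0.0125 T.

B ≈ 0.0125 T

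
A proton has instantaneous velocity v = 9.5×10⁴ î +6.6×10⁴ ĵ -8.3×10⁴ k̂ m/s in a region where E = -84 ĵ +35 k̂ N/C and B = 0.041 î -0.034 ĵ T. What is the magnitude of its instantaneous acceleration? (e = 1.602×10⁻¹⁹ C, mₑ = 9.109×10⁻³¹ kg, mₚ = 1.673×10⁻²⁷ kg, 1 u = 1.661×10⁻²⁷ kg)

v×B = (-2820, -3400, -5940) N/C.
E + v×B = (-2820, -3490, -5900) N/C.
F = q(E + v×B) = (1.602×10⁻¹⁹ C)·(-2820, -3490, -5900) = (-4.52×10⁻¹⁶, -5.59×10⁻¹⁶, -9.45×10⁻¹⁶) N.
|a| = |F|/m = 1.187×10⁻¹⁵/1.673×10⁻²⁷ ≈ 7.10×10¹¹ m/s².

|a| ≈ 7.10×10¹¹ m/s²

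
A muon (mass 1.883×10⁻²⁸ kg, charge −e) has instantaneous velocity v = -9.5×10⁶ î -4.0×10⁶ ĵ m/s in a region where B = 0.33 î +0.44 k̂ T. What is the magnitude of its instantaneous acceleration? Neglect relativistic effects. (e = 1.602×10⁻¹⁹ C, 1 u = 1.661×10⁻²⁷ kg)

v×B = (-1.76×10⁶, 4.18×10⁶, 1.32×10⁶) N/C.
F = q v×B = (−1.602×10⁻¹⁹ C)·(-1.76×10⁶, 4.18×10⁶, 1.32×10⁶) = (2.82×10⁻¹³, -6.70×10⁻¹³, -2.11×10⁻¹³) N.
|a| = |F|/m = 7.567×10⁻¹³/1.883×10⁻²⁸ ≈ 4.02×10¹⁵ m/s².

|a| ≈ 4.02×10¹⁵ m/s²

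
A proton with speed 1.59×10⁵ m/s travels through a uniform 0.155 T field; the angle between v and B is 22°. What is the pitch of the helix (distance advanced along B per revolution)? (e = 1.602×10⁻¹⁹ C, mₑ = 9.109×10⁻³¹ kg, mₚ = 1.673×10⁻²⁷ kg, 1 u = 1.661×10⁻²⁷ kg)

v∥ = v cosθ = 1.59×10⁵·cos22° ≈ 1.474×10⁵ m/s.
T = 2πm/(|q|B) = 2π(1.673×10⁻²⁷)/((1.602×10⁻¹⁹)(0.155)) ≈ 4.233×10⁻⁷ s.
pitch = v∥ T = (1.474×10⁵)(4.233×10⁻⁷) ≈ 0.0624 m.

p ≈ 0.0624 m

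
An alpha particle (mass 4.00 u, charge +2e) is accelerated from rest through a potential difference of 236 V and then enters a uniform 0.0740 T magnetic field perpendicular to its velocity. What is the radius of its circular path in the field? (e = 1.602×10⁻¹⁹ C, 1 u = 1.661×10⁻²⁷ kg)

r ≈ 0.0423 m

Acceleration: |q|V = ½mv² ⇒ v = √(2|q|V/m) = √(2·3.204×10⁻¹⁹·236/6.644×10⁻²⁷) ≈ 1.509×10⁵ m/s.
In the field: r = mv/(|q|B) = (6.644×10⁻²⁷)(1.509×10⁵)/((3.204×10⁻¹⁹)(0.0740)) ≈ 0.0423 m.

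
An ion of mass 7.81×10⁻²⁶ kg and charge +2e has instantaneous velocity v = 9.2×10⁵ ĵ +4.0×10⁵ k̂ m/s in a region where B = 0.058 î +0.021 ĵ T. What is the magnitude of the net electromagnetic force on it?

v×B = (-8400, 2.32×10⁴, -5.34×10⁴) N/C.
F = q v×B = (3.204×10⁻¹⁹ C)·(-8400, 2.32×10⁴, -5.34×10⁴) = (-2.69×10⁻¹⁵, 7.43×10⁻¹⁵, -1.71×10⁻¹⁴) N.
|F| = 1.88×10⁻¹⁴ N.

|F| ≈ 1.88×10⁻¹⁴ N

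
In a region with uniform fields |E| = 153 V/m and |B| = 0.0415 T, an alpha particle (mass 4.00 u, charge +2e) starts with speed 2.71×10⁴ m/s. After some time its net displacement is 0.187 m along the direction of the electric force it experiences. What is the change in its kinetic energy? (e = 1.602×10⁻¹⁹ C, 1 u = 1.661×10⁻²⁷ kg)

ΔKE ≈ 9.17×10⁻¹⁸ J

The magnetic force is always ⟂ v and does no work; only the electric force changes KE.
ΔKE = F_E · d = |q|E d = (3.204×10⁻¹⁹)(153)(0.187) ≈ 9.17×10⁻¹⁸ J.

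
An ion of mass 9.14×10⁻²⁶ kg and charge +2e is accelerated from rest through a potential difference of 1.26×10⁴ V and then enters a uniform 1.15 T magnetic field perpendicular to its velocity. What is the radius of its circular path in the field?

Acceleration: |q|V = ½mv² ⇒ v = √(2|q|V/m) = √(2·3.204×10⁻¹⁹·1.26×10⁴/9.14×10⁻²⁶) ≈ 2.972×10⁵ m/s.
In the field: r = mv/(|q|B) = (9.14×10⁻²⁶)(2.972×10⁵)/((3.204×10⁻¹⁹)(1.15)) ≈ 0.0737 m.

r ≈ 0.0737 m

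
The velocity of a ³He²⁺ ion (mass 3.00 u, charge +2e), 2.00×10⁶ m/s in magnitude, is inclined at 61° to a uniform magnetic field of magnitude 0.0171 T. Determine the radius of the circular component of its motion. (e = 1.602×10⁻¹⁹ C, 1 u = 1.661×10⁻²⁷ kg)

r ≈ 1.59 m

v⊥ = v sinθ = 2.00×10⁶·sin61° ≈ 1.749×10⁶ m/s.
r = m v⊥/(|q|B) = (4.983×10⁻²⁷)(1.749×10⁶)/((3.204×10⁻¹⁹)(0.0171)) ≈ 1.59 m.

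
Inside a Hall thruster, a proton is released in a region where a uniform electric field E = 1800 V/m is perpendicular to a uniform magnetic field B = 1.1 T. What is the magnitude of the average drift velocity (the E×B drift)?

v_d ≈ 1600 m/s

The E×B drift speed is v_d = E/B.
v_d = 1800/1.1 = 1600 m/s.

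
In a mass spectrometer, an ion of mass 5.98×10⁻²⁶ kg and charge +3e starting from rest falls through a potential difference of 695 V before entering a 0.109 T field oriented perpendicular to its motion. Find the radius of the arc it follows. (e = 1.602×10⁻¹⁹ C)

Acceleration: |q|V = ½mv² ⇒ v = √(2|q|V/m) = √(2·4.806×10⁻¹⁹·695/5.98×10⁻²⁶) ≈ 1.057×10⁵ m/s.
In the field: r = mv/(|q|B) = (5.98×10⁻²⁶)(1.057×10⁵)/((4.806×10⁻¹⁹)(0.109)) ≈ 0.121 m.

r ≈ 0.121 m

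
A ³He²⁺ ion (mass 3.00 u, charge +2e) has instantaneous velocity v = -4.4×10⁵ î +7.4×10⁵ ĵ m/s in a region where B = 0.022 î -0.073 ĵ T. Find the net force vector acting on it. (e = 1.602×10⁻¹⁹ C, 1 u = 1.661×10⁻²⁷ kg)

v×B = (0, 0, 1.58×10⁴) N/C.
F = q v×B = (3.204×10⁻¹⁹ C)·(0, 0, 1.58×10⁴) = (0, 0, 5.08×10⁻¹⁵) N.

F ≈ (0, 0, 5.08×10⁻¹⁵) N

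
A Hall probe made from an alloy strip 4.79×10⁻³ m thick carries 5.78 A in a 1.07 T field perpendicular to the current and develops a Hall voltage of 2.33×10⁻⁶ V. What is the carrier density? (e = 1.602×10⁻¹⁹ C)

From V_H = IB/(n e t), n = IB/(V_H e t).
n = (5.78)(1.07)/((2.33×10⁻⁶)(1.602×10⁻¹⁹)(4.79×10⁻³)) ≈ 3.46×10²⁷ m⁻³.

n ≈ 3.46×10²⁷ m⁻³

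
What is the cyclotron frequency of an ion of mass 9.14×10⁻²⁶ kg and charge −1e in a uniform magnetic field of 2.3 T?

f ≈ 6.4×10⁵ Hz

f = |q|B/(2πm).
f = (1.602×10⁻¹⁹)(2.3)/(2π·9.14×10⁻²⁶) ≈ 6.4×10⁵ Hz.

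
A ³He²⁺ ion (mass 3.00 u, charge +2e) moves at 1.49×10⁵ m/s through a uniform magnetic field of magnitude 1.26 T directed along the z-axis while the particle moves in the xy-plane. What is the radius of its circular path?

r ≈ 1.84×10⁻³ m

The magnetic force provides the centripetal force: |q|vB = mv²/r.
r = mv/(|q|B) = (4.983×10⁻²⁷)(1.49×10⁵)/((3.204×10⁻¹⁹)(1.26)) ≈ 1.84×10⁻³ m.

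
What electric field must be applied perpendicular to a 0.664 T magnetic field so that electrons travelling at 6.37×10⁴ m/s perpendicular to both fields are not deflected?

E = 4.23×10⁴ V/m

For straight-line motion qE = qvB, so E = vB.
E = 6.37×10⁴ × 0.664 = 4.23×10⁴ V/m.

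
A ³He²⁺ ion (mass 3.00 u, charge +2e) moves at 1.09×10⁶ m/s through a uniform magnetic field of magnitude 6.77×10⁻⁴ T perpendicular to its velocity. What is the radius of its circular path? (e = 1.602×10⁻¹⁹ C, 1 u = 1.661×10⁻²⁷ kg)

The magnetic force provides the centripetal force: |q|vB = mv²/r.
r = mv/(|q|B) = (4.983×10⁻²⁷)(1.09×10⁶)/((3.204×10⁻¹⁹)(6.77×10⁻⁴)) ≈ 25.0 m.

r ≈ 25.0 m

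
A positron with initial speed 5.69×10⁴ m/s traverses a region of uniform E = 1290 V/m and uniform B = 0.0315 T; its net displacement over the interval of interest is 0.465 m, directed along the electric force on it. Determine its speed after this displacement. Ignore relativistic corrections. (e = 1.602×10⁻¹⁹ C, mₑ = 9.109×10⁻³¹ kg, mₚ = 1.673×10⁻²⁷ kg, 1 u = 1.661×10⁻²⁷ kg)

v_f ≈ 1.45×10⁷ m/s

B does no work; ΔKE = |q|E d.
½mv_f² = ½mv₀² + |q|Ed = ½(9.109×10⁻³¹)(5.69×10⁴)² + (1.602×10⁻¹⁹)(1290)(0.465) ≈ 1.475×10⁻²¹ J + 9.610×10⁻¹⁷ J ≈ 9.610×10⁻¹⁷ J.
v_f = √(2·9.610×10⁻¹⁷/9.109×10⁻³¹) ≈ 1.45×10⁷ m/s.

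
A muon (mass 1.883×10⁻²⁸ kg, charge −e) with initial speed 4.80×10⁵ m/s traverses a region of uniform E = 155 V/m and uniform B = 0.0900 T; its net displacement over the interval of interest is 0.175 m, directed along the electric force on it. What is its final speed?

v_f ≈ 5.26×10⁵ m/s

B does no work; ΔKE = |q|E d.
½mv_f² = ½mv₀² + |q|Ed = ½(1.883×10⁻²⁸)(4.80×10⁵)² + (1.602×10⁻¹⁹)(155)(0.175) ≈ 2.169×10⁻¹⁷ J + 4.345×10⁻¹⁸ J ≈ 2.604×10⁻¹⁷ J.
v_f = √(2·2.604×10⁻¹⁷/1.883×10⁻²⁸) ≈ 5.26×10⁵ m/s.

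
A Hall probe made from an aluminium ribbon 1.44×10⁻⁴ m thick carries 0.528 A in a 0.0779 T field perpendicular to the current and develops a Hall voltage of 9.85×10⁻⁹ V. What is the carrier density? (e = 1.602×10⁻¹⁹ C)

n ≈ 1.81×10²⁹ m⁻³

From V_H = IB/(n e t), n = IB/(V_H e t).
n = (0.528)(0.0779)/((9.85×10⁻⁹)(1.602×10⁻¹⁹)(1.44×10⁻⁴)) ≈ 1.81×10²⁹ m⁻³.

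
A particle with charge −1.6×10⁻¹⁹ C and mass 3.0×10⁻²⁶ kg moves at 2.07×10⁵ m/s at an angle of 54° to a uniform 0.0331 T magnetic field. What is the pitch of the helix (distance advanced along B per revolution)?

v∥ = v cosθ = 2.07×10⁵·cos54° ≈ 1.217×10⁵ m/s.
T = 2πm/(|q|B) = 2π(3.0×10⁻²⁶)/((1.6×10⁻¹⁹)(0.0331)) ≈ 3.559×10⁻⁵ s.
pitch = v∥ T = (1.217×10⁵)(3.559×10⁻⁵) ≈ 4.33 m.

p ≈ 4.33 m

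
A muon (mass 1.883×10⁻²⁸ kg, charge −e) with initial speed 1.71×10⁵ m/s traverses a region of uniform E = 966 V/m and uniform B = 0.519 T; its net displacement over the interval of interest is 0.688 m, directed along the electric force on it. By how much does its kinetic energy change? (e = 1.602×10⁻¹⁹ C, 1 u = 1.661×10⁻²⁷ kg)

The magnetic force is always ⟂ v and does no work; only the electric force changes KE.
ΔKE = F_E · d = |q|E d = (1.602×10⁻¹⁹)(966)(0.688) ≈ 1.06×10⁻¹⁶ J.

ΔKE ≈ 1.06×10⁻¹⁶ J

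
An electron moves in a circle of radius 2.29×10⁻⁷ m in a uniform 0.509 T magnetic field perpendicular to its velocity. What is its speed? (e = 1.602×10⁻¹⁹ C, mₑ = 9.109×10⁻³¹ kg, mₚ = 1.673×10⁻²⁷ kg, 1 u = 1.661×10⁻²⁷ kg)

From |q|vB = mv²/r, v = |q|Br/m.
v = (1.602×10⁻¹⁹)(0.509)(2.29×10⁻⁷)/9.109×10⁻³¹ ≈ 2.05×10⁴ m/s.

v ≈ 2.05×10⁴ m/s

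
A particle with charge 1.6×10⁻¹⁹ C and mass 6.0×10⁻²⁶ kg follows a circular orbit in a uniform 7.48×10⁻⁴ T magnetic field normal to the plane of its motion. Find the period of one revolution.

The cyclotron period depends only on m, q, B: T = 2πm/(|q|B).
T = 2π(6.0×10⁻²⁶)/((1.6×10⁻¹⁹)(7.48×10⁻⁴)) ≈ 3.15×10⁻³ s.

T ≈ 3.15×10⁻³ s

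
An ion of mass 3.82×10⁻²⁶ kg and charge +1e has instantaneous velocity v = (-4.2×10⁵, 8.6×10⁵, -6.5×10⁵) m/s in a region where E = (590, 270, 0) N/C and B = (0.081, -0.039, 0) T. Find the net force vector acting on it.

v×B = (-2.54×10⁴, -5.26×10⁴, -5.33×10⁴) N/C.
E + v×B = (-2.48×10⁴, -5.24×10⁴, -5.33×10⁴) N/C.
F = q(E + v×B) = (1.602×10⁻¹⁹ C)·(-2.48×10⁴, -5.24×10⁴, -5.33×10⁴) = (-3.97×10⁻¹⁵, -8.39×10⁻¹⁵, -8.54×10⁻¹⁵) N.

F ≈ (-3.97×10⁻¹⁵, -8.39×10⁻¹⁵, -8.54×10⁻¹⁵) N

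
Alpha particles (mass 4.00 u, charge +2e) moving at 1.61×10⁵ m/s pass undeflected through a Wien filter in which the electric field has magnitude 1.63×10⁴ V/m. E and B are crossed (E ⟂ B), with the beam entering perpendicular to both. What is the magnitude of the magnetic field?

Balance of forces in the selector: qE = qvB ⇒ B = E/v.
B = 1.63×10⁴/1.61×10⁵ = 0.101 T.

B = 0.101 T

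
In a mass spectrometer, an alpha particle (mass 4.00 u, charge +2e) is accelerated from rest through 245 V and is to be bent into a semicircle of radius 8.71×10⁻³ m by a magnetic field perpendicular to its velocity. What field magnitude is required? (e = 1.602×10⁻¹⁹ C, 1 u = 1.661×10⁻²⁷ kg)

v = √(2|q|V/m) = √(2·3.204×10⁻¹⁹·245/6.644×10⁻²⁷) ≈ 1.537×10⁵ m/s.
B = mv/(|q|r) = (6.644×10⁻²⁷)(1.537×10⁵)/((3.204×10⁻¹⁹)(8.71×10⁻³)) ≈ 0.366 T.

B ≈ 0.366 T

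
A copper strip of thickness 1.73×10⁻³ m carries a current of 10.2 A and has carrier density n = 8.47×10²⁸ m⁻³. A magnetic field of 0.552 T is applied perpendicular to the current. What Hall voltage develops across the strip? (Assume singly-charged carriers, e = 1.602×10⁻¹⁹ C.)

V_H ≈ 2.40×10⁻⁷ V

V_H = IB/(n e t).
V_H = (10.2)(0.552)/((8.47×10²⁸)(1.602×10⁻¹⁹)(1.73×10⁻³)) ≈ 2.40×10⁻⁷ V.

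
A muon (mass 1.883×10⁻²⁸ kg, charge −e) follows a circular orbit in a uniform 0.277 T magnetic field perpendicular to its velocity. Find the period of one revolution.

T ≈ 2.67×10⁻⁸ s

The cyclotron period depends only on m, q, B: T = 2πm/(|q|B).
T = 2π(1.883×10⁻²⁸)/((1.602×10⁻¹⁹)(0.277)) ≈ 2.67×10⁻⁸ s.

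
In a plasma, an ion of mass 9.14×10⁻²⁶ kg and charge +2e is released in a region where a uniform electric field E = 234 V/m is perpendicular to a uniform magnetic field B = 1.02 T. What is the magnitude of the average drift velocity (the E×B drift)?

In crossed fields the guiding centre drifts at v_d = |E×B|/B² = E/B, independent of charge and mass.
v_d = 234/1.02 = 229 m/s.

v_d ≈ 229 m/s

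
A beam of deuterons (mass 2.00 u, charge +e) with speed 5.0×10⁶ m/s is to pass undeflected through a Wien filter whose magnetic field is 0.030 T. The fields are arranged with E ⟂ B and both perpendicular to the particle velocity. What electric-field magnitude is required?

E = 1.5×10⁵ V/m

For straight-line motion qE = qvB, so E = vB.
E = 5.0×10⁶ × 0.030 = 1.5×10⁵ V/m.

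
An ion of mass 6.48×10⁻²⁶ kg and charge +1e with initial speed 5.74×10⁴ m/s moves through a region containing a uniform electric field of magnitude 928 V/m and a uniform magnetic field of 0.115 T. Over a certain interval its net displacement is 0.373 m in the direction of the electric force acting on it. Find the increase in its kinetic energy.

ΔKE ≈ 5.55×10⁻¹⁷ J

The magnetic force is always ⟂ v and does no work; only the electric force changes KE.
ΔKE = F_E · d = |q|E d = (1.602×10⁻¹⁹)(928)(0.373) ≈ 5.55×10⁻¹⁷ J.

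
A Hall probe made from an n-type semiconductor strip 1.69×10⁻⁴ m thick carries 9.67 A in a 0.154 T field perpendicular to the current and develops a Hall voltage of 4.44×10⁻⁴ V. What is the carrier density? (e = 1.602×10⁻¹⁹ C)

n ≈ 1.24×10²⁶ m⁻³

From V_H = IB/(n e t), n = IB/(V_H e t).
n = (9.67)(0.154)/((4.44×10⁻⁴)(1.602×10⁻¹⁹)(1.69×10⁻⁴)) ≈ 1.24×10²⁶ m⁻³.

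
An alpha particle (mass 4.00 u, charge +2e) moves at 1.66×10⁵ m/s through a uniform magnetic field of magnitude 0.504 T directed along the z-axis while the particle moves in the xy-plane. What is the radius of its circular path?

r ≈ 6.83×10⁻³ m

The magnetic force provides the centripetal force: |q|vB = mv²/r.
r = mv/(|q|B) = (6.644×10⁻²⁷)(1.66×10⁵)/((3.204×10⁻¹⁹)(0.504)) ≈ 6.83×10⁻³ m.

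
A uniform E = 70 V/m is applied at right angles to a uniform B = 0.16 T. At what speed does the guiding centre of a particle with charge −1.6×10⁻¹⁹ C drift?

v_d ≈ 440 m/s

The E×B drift speed is v_d = E/B.
v_d = 70/0.16 = 440 m/s.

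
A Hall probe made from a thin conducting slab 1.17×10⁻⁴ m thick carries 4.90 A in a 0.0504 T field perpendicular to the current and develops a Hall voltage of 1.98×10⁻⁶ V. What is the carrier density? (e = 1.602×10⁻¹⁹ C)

n ≈ 6.65×10²⁷ m⁻³

From V_H = IB/(n e t), n = IB/(V_H e t).
n = (4.90)(0.0504)/((1.98×10⁻⁶)(1.602×10⁻¹⁹)(1.17×10⁻⁴)) ≈ 6.65×10²⁷ m⁻³.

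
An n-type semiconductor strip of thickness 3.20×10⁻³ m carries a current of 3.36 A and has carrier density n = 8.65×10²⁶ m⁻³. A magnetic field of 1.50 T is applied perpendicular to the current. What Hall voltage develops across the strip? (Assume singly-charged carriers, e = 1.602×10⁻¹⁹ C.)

V_H = IB/(n e t).
V_H = (3.36)(1.50)/((8.65×10²⁶)(1.602×10⁻¹⁹)(3.20×10⁻³)) ≈ 1.14×10⁻⁵ V.

V_H ≈ 1.14×10⁻⁵ V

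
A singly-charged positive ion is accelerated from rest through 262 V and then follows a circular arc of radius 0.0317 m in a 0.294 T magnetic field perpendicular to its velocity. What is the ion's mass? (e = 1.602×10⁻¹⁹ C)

Combine |q|V = ½mv² and r = mv/(|q|B): eliminate v to get m = qB²r²/(2V).
m = (1.602×10⁻¹⁹)(0.294)²(0.0317)²/(2·262) ≈ 2.66×10⁻²⁶ kg.

m ≈ 2.66×10⁻²⁶ kg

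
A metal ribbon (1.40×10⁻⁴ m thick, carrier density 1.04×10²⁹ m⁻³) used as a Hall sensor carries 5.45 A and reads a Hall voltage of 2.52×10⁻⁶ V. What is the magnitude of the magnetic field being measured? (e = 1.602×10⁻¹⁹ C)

From V_H = IB/(n e t), B = V_H n e t / I.
B = (2.52×10⁻⁶)(1.04×10²⁹)(1.602×10⁻¹⁹)(1.40×10⁻⁴)/5.45 ≈ 1.08 T.

B ≈ 1.08 T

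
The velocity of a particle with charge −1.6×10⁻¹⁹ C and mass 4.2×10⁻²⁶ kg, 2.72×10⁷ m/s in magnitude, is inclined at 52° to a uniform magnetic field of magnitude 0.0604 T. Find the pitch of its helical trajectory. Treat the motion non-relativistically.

p ≈ 457 m

v∥ = v cosθ = 2.72×10⁷·cos52° ≈ 1.675×10⁷ m/s.
T = 2πm/(|q|B) = 2π(4.2×10⁻²⁶)/((1.6×10⁻¹⁹)(0.0604)) ≈ 2.731×10⁻⁵ s.
pitch = v∥ T = (1.675×10⁷)(2.731×10⁻⁵) ≈ 457 m.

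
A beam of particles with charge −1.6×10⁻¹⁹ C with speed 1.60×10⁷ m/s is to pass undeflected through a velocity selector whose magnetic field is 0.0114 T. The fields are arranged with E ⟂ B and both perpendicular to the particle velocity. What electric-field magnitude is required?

E = 1.82×10⁵ V/m

For straight-line motion qE = qvB, so E = vB.
E = 1.60×10⁷ × 0.0114 = 1.82×10⁵ V/m.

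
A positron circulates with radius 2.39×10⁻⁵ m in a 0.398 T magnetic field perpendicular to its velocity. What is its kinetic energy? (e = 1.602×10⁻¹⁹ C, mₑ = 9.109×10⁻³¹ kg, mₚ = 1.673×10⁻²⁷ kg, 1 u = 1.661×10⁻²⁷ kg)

v = |q|Br/m, then KE = ½mv² = (qBr)²/(2m).
v = (1.602×10⁻¹⁹)(0.398)(2.39×10⁻⁵)/9.109×10⁻³¹ ≈ 1.673×10⁶ m/s.
KE = ½(9.109×10⁻³¹)(1.673×10⁶)² ≈ 1.27×10⁻¹⁸ J.

KE ≈ 1.27×10⁻¹⁸ J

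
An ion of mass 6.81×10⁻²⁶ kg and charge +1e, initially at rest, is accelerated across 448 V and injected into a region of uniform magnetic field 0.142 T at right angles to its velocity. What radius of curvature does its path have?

Acceleration: |q|V = ½mv² ⇒ v = √(2|q|V/m) = √(2·1.602×10⁻¹⁹·448/6.81×10⁻²⁶) ≈ 4.591×10⁴ m/s.
In the field: r = mv/(|q|B) = (6.81×10⁻²⁶)(4.591×10⁴)/((1.602×10⁻¹⁹)(0.142)) ≈ 0.137 m.

r ≈ 0.137 m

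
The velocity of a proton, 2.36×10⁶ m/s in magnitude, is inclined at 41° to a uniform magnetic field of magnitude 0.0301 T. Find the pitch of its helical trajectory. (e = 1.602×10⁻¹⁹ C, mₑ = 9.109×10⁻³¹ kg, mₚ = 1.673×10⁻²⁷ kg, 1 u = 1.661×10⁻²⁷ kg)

p ≈ 3.88 m

v∥ = v cosθ = 2.36×10⁶·cos41° ≈ 1.781×10⁶ m/s.
T = 2πm/(|q|B) = 2π(1.673×10⁻²⁷)/((1.602×10⁻¹⁹)(0.0301)) ≈ 2.180×10⁻⁶ s.
pitch = v∥ T = (1.781×10⁶)(2.180×10⁻⁶) ≈ 3.88 m.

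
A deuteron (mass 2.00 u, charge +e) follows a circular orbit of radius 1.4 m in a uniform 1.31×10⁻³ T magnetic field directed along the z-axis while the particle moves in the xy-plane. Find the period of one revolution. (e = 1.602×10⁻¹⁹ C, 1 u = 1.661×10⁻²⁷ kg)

T ≈ 9.95×10⁻⁵ s

The cyclotron period depends only on m, q, B: T = 2πm/(|q|B).
T = 2π(3.322×10⁻²⁷)/((1.602×10⁻¹⁹)(1.31×10⁻³)) ≈ 9.95×10⁻⁵ s.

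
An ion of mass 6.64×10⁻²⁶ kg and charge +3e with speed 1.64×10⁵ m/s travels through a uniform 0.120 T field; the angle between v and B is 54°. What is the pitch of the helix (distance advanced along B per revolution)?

v∥ = v cosθ = 1.64×10⁵·cos54° ≈ 9.640×10⁴ m/s.
T = 2πm/(|q|B) = 2π(6.64×10⁻²⁶)/((4.806×10⁻¹⁹)(0.120)) ≈ 7.234×10⁻⁶ s.
pitch = v∥ T = (9.640×10⁴)(7.234×10⁻⁶) ≈ 0.697 m.

p ≈ 0.697 m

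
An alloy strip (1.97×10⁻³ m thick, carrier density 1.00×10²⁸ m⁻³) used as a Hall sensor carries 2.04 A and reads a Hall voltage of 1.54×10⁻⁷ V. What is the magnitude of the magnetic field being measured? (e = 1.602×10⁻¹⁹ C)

B ≈ 0.238 T

From V_H = IB/(n e t), B = V_H n e t / I.
B = (1.54×10⁻⁷)(1.00×10²⁸)(1.602×10⁻¹⁹)(1.97×10⁻³)/2.04 ≈ 0.238 T.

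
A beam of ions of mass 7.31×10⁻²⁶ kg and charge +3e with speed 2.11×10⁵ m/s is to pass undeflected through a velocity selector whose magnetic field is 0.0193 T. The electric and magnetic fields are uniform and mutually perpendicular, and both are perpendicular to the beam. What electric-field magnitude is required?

E = 4070 V/m

For straight-line motion qE = qvB, so E = vB.
E = 2.11×10⁵ × 0.0193 = 4070 V/m.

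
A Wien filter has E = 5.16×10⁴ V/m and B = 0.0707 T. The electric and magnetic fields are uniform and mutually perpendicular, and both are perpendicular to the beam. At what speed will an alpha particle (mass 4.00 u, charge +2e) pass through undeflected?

For undeflected motion the electric and magnetic forces balance: qE = qvB.
v = E/B = 5.16×10⁴/0.0707 = 7.30×10⁵ m/s.

v = 7.30×10⁵ m/s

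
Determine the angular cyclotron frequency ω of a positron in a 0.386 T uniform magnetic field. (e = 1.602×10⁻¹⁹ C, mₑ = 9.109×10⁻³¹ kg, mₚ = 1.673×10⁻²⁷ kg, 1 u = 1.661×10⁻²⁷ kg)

ω ≈ 6.79×10¹⁰ rad/s

ω = |q|B/m.
ω = (1.602×10⁻¹⁹)(0.386)/9.109×10⁻³¹ ≈ 6.79×10¹⁰ rad/s.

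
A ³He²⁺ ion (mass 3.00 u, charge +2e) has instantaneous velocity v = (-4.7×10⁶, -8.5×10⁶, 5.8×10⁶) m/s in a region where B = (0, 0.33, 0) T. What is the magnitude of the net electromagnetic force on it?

v×B = (-1.91×10⁶, 0, -1.55×10⁶) N/C.
F = q v×B = (3.204×10⁻¹⁹ C)·(-1.91×10⁶, 0, -1.55×10⁶) = (-6.13×10⁻¹³, 0, -4.97×10⁻¹³) N.
|F| = 7.89×10⁻¹³ N.

|F| ≈ 7.89×10⁻¹³ N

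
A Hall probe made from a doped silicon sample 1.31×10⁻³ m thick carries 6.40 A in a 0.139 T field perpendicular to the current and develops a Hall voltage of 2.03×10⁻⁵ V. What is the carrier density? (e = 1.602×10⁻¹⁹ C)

n ≈ 2.09×10²⁶ m⁻³

From V_H = IB/(n e t), n = IB/(V_H e t).
n = (6.40)(0.139)/((2.03×10⁻⁵)(1.602×10⁻¹⁹)(1.31×10⁻³)) ≈ 2.09×10²⁶ m⁻³.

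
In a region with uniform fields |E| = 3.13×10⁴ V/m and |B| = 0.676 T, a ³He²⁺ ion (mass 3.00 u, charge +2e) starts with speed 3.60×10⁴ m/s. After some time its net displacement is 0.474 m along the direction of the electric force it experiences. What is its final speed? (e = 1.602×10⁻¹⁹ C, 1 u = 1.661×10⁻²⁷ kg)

B does no work; ΔKE = |q|E d.
½mv_f² = ½mv₀² + |q|Ed = ½(4.983×10⁻²⁷)(3.60×10⁴)² + (3.204×10⁻¹⁹)(3.13×10⁴)(0.474) ≈ 3.229×10⁻¹⁸ J + 4.754×10⁻¹⁵ J ≈ 4.757×10⁻¹⁵ J.
v_f = √(2·4.757×10⁻¹⁵/4.983×10⁻²⁷) ≈ 1.38×10⁶ m/s.

v_f ≈ 1.38×10⁶ m/s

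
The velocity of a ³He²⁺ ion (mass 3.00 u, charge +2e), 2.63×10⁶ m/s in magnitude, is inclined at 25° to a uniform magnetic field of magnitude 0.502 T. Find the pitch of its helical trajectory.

v∥ = v cosθ = 2.63×10⁶·cos25° ≈ 2.384×10⁶ m/s.
T = 2πm/(|q|B) = 2π(4.983×10⁻²⁷)/((3.204×10⁻¹⁹)(0.502)) ≈ 1.947×10⁻⁷ s.
pitch = v∥ T = (2.384×10⁶)(1.947×10⁻⁷) ≈ 0.464 m.

p ≈ 0.464 m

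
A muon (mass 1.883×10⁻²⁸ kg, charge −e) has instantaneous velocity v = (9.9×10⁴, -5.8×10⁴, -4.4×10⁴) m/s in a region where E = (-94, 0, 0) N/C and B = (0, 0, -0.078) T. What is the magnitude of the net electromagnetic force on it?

v×B = (4520, 7720, 0) N/C.
E + v×B = (4430, 7720, 0) N/C.
F = q(E + v×B) = (−1.602×10⁻¹⁹ C)·(4430, 7720, 0) = (-7.10×10⁻¹⁶, -1.24×10⁻¹⁵, 0) N.
|F| = 1.43×10⁻¹⁵ N.

|F| ≈ 1.43×10⁻¹⁵ N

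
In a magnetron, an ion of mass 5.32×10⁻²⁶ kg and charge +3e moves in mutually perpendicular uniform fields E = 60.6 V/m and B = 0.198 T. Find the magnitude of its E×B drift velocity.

v_d ≈ 306 m/s

In crossed fields the guiding centre drifts at v_d = |E×B|/B² = E/B, independent of charge and mass.
v_d = 60.6/0.198 = 306 m/s.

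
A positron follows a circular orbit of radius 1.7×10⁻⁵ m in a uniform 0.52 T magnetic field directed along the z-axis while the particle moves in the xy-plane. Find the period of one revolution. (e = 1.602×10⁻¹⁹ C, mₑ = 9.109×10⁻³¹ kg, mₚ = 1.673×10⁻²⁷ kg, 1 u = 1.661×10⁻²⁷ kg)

The cyclotron period depends only on m, q, B: T = 2πm/(|q|B).
T = 2π(9.109×10⁻³¹)/((1.602×10⁻¹⁹)(0.52)) ≈ 6.9×10⁻¹¹ s.

T ≈ 6.9×10⁻¹¹ s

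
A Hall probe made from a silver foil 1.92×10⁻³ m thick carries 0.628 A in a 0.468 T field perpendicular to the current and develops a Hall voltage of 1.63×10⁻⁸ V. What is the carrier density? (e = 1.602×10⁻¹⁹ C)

From V_H = IB/(n e t), n = IB/(V_H e t).
n = (0.628)(0.468)/((1.63×10⁻⁸)(1.602×10⁻¹⁹)(1.92×10⁻³)) ≈ 5.86×10²⁸ m⁻³.

n ≈ 5.86×10²⁸ m⁻³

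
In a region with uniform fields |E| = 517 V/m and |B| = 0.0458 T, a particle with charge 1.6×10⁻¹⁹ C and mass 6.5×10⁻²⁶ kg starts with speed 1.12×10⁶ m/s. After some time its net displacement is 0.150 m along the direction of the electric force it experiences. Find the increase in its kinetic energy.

ΔKE ≈ 1.24×10⁻¹⁷ J

The magnetic force is always ⟂ v and does no work; only the electric force changes KE.
ΔKE = F_E · d = |q|E d = (1.6×10⁻¹⁹)(517)(0.150) ≈ 1.24×10⁻¹⁷ J.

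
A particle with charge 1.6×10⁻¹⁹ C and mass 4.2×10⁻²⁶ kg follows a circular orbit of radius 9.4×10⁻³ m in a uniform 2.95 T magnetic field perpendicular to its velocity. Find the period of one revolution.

T ≈ 5.59×10⁻⁷ s

The cyclotron period depends only on m, q, B: T = 2πm/(|q|B).
T = 2π(4.2×10⁻²⁶)/((1.6×10⁻¹⁹)(2.95)) ≈ 5.59×10⁻⁷ s.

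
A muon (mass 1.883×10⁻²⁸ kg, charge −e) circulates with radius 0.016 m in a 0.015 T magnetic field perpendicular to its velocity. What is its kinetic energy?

v = |q|Br/m, then KE = ½mv² = (qBr)²/(2m).
v = (1.602×10⁻¹⁹)(0.015)(0.016)/1.883×10⁻²⁸ ≈ 2.042×10⁵ m/s.
KE = ½(1.883×10⁻²⁸)(2.042×10⁵)² ≈ 3.9×10⁻¹⁸ J.

KE ≈ 3.9×10⁻¹⁸ J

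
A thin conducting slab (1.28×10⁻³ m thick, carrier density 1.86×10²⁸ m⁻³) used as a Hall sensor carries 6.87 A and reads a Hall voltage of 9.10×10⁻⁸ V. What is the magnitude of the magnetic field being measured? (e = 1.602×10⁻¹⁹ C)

From V_H = IB/(n e t), B = V_H n e t / I.
B = (9.10×10⁻⁸)(1.86×10²⁸)(1.602×10⁻¹⁹)(1.28×10⁻³)/6.87 ≈ 0.0505 T.

B ≈ 0.0505 T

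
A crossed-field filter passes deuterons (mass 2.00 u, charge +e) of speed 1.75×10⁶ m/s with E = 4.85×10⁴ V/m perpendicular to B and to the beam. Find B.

Balance of forces in the selector: qE = qvB ⇒ B = E/v.
B = 4.85×10⁴/1.75×10⁶ = 0.0277 T.

B = 0.0277 T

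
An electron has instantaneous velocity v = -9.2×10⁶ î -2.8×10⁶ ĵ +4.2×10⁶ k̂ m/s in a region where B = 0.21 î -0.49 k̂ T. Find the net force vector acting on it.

F ≈ (-2.20×10⁻¹³, 5.81×10⁻¹³, -9.42×10⁻¹⁴) N

v×B = (1.37×10⁶, -3.63×10⁶, 5.88×10⁵) N/C.
F = q v×B = (−1.602×10⁻¹⁹ C)·(1.37×10⁶, -3.63×10⁶, 5.88×10⁵) = (-2.20×10⁻¹³, 5.81×10⁻¹³, -9.42×10⁻¹⁴) N.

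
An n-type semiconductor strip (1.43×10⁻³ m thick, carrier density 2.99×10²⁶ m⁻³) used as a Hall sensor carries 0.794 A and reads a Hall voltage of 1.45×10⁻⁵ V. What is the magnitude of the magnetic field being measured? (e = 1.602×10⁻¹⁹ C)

B ≈ 1.25 T

From V_H = IB/(n e t), B = V_H n e t / I.
B = (1.45×10⁻⁵)(2.99×10²⁶)(1.602×10⁻¹⁹)(1.43×10⁻³)/0.794 ≈ 1.25 T.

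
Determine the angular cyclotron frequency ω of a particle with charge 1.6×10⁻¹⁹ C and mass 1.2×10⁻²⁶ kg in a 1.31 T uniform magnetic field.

ω = |q|B/m.
ω = (1.6×10⁻¹⁹)(1.31)/1.2×10⁻²⁶ ≈ 1.75×10⁷ rad/s.

ω ≈ 1.75×10⁷ rad/s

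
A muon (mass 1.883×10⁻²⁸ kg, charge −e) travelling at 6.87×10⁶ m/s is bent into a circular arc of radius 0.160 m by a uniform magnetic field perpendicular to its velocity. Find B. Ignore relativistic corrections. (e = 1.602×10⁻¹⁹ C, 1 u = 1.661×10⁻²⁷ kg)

B ≈ 0.0505 T

From |q|vB = mv²/r, B = mv/(|q|r).
B = (1.883×10⁻²⁸)(6.87×10⁶)/((1.602×10⁻¹⁹)(0.160)) ≈ 0.0505 T.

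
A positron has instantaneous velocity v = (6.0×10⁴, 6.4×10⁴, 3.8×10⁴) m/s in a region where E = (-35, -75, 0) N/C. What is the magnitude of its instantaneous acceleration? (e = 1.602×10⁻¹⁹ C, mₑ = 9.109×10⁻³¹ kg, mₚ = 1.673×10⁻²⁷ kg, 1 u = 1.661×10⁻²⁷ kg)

Only an electric field acts, so F = qE = (1.602×10⁻¹⁹ C)·(-35.0, -75.0, 0) = (-5.61×10⁻¹⁸, -1.20×10⁻¹⁷, 0) N.
|a| = |F|/m = 1.326×10⁻¹⁷/9.109×10⁻³¹ ≈ 1.46×10¹³ m/s².

|a| ≈ 1.46×10¹³ m/s²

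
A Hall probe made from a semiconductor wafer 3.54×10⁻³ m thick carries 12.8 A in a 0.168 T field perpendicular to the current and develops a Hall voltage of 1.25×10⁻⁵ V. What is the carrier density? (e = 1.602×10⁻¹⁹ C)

n ≈ 3.03×10²⁶ m⁻³

From V_H = IB/(n e t), n = IB/(V_H e t).
n = (12.8)(0.168)/((1.25×10⁻⁵)(1.602×10⁻¹⁹)(3.54×10⁻³)) ≈ 3.03×10²⁶ m⁻³.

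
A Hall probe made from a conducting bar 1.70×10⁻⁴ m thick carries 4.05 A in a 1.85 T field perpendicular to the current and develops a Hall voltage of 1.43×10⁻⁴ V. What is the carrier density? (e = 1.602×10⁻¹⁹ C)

n ≈ 1.92×10²⁷ m⁻³

From V_H = IB/(n e t), n = IB/(V_H e t).
n = (4.05)(1.85)/((1.43×10⁻⁴)(1.602×10⁻¹⁹)(1.70×10⁻⁴)) ≈ 1.92×10²⁷ m⁻³.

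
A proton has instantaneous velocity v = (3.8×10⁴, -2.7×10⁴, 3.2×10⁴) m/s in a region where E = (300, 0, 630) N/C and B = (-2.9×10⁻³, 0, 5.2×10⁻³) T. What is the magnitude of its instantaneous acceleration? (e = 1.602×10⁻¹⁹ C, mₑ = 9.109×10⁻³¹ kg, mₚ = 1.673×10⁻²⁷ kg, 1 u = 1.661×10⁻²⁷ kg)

|a| ≈ 6.16×10¹⁰ m/s²

v×B = (-140, -290, -78.3) N/C.
E + v×B = (160, -290, 552) N/C.
F = q(E + v×B) = (1.602×10⁻¹⁹ C)·(160, -290, 552) = (2.56×10⁻¹⁷, -4.65×10⁻¹⁷, 8.84×10⁻¹⁷) N.
|a| = |F|/m = 1.031×10⁻¹⁶/1.673×10⁻²⁷ ≈ 6.16×10¹⁰ m/s².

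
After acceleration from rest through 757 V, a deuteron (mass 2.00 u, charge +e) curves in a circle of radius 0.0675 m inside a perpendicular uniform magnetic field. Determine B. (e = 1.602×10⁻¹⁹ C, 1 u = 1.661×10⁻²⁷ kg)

v = √(2|q|V/m) = √(2·1.602×10⁻¹⁹·757/3.322×10⁻²⁷) ≈ 2.702×10⁵ m/s.
B = mv/(|q|r) = (3.322×10⁻²⁷)(2.702×10⁵)/((1.602×10⁻¹⁹)(0.0675)) ≈ 0.0830 T.

B ≈ 0.0830 T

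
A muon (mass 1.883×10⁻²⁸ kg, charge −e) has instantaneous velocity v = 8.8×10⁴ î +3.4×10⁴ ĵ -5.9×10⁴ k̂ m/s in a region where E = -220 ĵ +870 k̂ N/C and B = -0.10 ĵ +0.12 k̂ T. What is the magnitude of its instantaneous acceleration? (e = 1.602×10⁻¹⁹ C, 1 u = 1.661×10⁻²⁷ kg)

v×B = (-1820, -1.06×10⁴, -8800) N/C.
E + v×B = (-1820, -1.08×10⁴, -7930) N/C.
F = q(E + v×B) = (−1.602×10⁻¹⁹ C)·(-1820, -1.08×10⁴, -7930) = (2.92×10⁻¹⁶, 1.73×10⁻¹⁵, 1.27×10⁻¹⁵) N.
|a| = |F|/m = 2.164×10⁻¹⁵/1.883×10⁻²⁸ ≈ 1.15×10¹³ m/s².

|a| ≈ 1.15×10¹³ m/s²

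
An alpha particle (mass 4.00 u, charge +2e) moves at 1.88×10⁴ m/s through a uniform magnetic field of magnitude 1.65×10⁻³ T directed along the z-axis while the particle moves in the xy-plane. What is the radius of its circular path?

The magnetic force provides the centripetal force: |q|vB = mv²/r.
r = mv/(|q|B) = (6.644×10⁻²⁷)(1.88×10⁴)/((3.204×10⁻¹⁹)(1.65×10⁻³)) ≈ 0.236 m.

r ≈ 0.236 m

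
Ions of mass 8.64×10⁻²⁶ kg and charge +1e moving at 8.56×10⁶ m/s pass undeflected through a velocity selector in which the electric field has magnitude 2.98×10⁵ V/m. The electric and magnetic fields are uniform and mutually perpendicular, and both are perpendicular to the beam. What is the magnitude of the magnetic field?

B = 0.0348 T

Balance of forces in the selector: qE = qvB ⇒ B = E/v.
B = 2.98×10⁵/8.56×10⁶ = 0.0348 T.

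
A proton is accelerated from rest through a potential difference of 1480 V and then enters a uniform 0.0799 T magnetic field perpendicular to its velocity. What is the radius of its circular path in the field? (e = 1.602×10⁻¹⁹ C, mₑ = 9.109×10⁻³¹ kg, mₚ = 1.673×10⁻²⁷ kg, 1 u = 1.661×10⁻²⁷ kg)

r ≈ 0.0696 m

Acceleration: |q|V = ½mv² ⇒ v = √(2|q|V/m) = √(2·1.602×10⁻¹⁹·1480/1.673×10⁻²⁷) ≈ 5.324×10⁵ m/s.
In the field: r = mv/(|q|B) = (1.673×10⁻²⁷)(5.324×10⁵)/((1.602×10⁻¹⁹)(0.0799)) ≈ 0.0696 m.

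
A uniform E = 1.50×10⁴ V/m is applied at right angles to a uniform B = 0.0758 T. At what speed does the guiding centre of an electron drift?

v_d ≈ 1.98×10⁵ m/s

The steady drift has the magnetic force balancing the electric force, so v_d = E/B.
v_d = 1.50×10⁴/0.0758 = 1.98×10⁵ m/s.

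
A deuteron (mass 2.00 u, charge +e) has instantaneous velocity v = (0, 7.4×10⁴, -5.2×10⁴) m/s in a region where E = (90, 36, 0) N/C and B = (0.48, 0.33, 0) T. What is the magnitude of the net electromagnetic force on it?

v×B = (1.72×10⁴, -2.50×10⁴, -3.55×10⁴) N/C.
E + v×B = (1.72×10⁴, -2.49×10⁴, -3.55×10⁴) N/C.
F = q(E + v×B) = (1.602×10⁻¹⁹ C)·(1.72×10⁴, -2.49×10⁴, -3.55×10⁴) = (2.76×10⁻¹⁵, -3.99×10⁻¹⁵, -5.69×10⁻¹⁵) N.
|F| = 7.48×10⁻¹⁵ N.

|F| ≈ 7.48×10⁻¹⁵ N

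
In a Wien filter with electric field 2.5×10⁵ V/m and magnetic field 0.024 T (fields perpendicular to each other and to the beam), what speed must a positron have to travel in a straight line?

Straight-line motion ⇒ electric and magnetic forces cancel, so E = vB.
v = E/B = 2.5×10⁵/0.024 = 1.0×10⁷ m/s.
The result is independent of the particle's charge and mass.

v = 1.0×10⁷ m/s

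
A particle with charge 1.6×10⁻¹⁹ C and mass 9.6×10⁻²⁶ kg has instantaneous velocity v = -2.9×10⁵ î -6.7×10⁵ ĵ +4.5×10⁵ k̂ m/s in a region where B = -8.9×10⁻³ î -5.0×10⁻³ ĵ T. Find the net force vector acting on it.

v×B = (2250, -4000, -4510) N/C.
F = q v×B = (1.6×10⁻¹⁹ C)·(2250, -4000, -4510) = (3.60×10⁻¹⁶, -6.41×10⁻¹⁶, -7.22×10⁻¹⁶) N.

F ≈ (3.60×10⁻¹⁶, -6.41×10⁻¹⁶, -7.22×10⁻¹⁶) N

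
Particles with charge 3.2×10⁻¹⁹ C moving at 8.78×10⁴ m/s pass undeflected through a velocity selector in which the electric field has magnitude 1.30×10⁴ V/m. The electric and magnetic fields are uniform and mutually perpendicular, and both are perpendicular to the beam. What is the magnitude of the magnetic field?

B = 0.148 T

Balance of forces in the selector: qE = qvB ⇒ B = E/v.
B = 1.30×10⁴/8.78×10⁴ = 0.148 T.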